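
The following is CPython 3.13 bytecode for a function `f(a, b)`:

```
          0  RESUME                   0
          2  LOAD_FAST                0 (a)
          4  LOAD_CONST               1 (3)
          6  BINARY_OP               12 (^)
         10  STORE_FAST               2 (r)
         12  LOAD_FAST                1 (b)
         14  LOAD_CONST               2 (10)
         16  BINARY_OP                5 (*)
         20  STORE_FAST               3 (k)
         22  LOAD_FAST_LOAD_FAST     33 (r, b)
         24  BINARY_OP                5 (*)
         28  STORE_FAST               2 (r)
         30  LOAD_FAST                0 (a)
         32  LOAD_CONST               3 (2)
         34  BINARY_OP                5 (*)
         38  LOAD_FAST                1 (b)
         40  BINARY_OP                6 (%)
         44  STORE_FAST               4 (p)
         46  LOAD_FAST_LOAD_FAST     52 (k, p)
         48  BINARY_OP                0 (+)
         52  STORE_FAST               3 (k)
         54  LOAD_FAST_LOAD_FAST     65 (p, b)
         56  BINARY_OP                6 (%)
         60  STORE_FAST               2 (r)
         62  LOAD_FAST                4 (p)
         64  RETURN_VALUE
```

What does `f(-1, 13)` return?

LOAD_FAST a → push -1. Stack: [-1]
LOAD_CONST → push 3. Stack: [-1, 3]
BINARY_OP ^ → -1 ^ 3 = -4. Stack: [-4]
STORE_FAST r → r=-4. Stack: []
LOAD_FAST b → push 13. Stack: [13]
LOAD_CONST → push 10. Stack: [13, 10]
BINARY_OP * → 13 * 10 = 130. Stack: [130]
STORE_FAST k → k=130. Stack: []
LOAD_FAST_LOAD_FAST r,b → push -4,13. Stack: [-4, 13]
BINARY_OP * → -4 * 13 = -52. Stack: [-52]
STORE_FAST r → r=-52. Stack: []
LOAD_FAST a → push -1. Stack: [-1]
LOAD_CONST → push 2. Stack: [-1, 2]
BINARY_OP * → -1 * 2 = -2. Stack: [-2]
LOAD_FAST b → push 13. Stack: [-2, 13]
BINARY_OP % → -2 % 13 = 11. Stack: [11]
STORE_FAST p → p=11. Stack: []
LOAD_FAST_LOAD_FAST k,p → push 130,11. Stack: [130, 11]
BINARY_OP + → 130 + 11 = 141. Stack: [141]
STORE_FAST k → k=141. Stack: []
LOAD_FAST_LOAD_FAST p,b → push 11,13. Stack: [11, 13]
BINARY_OP % → 11 % 13 = 11. Stack: [11]
STORE_FAST r → r=11. Stack: []
LOAD_FAST p → push 11. Stack: [11]
RETURN_VALUE → return 11.

11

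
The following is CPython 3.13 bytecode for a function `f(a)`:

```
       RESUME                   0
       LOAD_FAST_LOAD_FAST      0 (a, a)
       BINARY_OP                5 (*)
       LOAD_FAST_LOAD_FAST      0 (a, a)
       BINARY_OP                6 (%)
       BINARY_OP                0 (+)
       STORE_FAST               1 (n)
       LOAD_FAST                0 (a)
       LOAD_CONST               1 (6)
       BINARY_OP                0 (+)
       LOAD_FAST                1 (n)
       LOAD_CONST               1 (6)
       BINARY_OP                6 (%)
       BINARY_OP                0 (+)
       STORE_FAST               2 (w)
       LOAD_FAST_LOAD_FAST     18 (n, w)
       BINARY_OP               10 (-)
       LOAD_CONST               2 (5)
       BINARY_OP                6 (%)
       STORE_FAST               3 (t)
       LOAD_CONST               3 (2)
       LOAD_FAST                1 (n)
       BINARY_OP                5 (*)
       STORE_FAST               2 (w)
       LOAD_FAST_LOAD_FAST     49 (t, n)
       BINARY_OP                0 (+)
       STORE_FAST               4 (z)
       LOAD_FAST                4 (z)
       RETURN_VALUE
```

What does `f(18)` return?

324

LOAD_FAST_LOAD_FAST a,a → push 18,18. Stack: [18, 18]
BINARY_OP * → 18 * 18 = 324. Stack: [324]
LOAD_FAST_LOAD_FAST a,a → push 18,18. Stack: [324, 18, 18]
BINARY_OP % → 18 % 18 = 0. Stack: [324, 0]
BINARY_OP + → 324 + 0 = 324. Stack: [324]
STORE_FAST n → n=324. Stack: []
LOAD_FAST a → push 18. Stack: [18]
LOAD_CONST → push 6. Stack: [18, 6]
BINARY_OP + → 18 + 6 = 24. Stack: [24]
LOAD_FAST n → push 324. Stack: [24, 324]
LOAD_CONST → push 6. Stack: [24, 324, 6]
BINARY_OP % → 324 % 6 = 0. Stack: [24, 0]
BINARY_OP + → 24 + 0 = 24. Stack: [24]
STORE_FAST w → w=24. Stack: []
LOAD_FAST_LOAD_FAST n,w → push 324,24. Stack: [324, 24]
BINARY_OP - → 324 - 24 = 300. Stack: [300]
LOAD_CONST → push 5. Stack: [300, 5]
BINARY_OP % → 300 % 5 = 0. Stack: [0]
STORE_FAST t → t=0. Stack: []
LOAD_CONST → push 2. Stack: [2]
LOAD_FAST n → push 324. Stack: [2, 324]
BINARY_OP * → 2 * 324 = 648. Stack: [648]
STORE_FAST w → w=648. Stack: []
LOAD_FAST_LOAD_FAST t,n → push 0,324. Stack: [0, 324]
BINARY_OP + → 0 + 324 = 324. Stack: [324]
STORE_FAST z → z=324. Stack: []
LOAD_FAST z → push 324. Stack: [324]
RETURN_VALUE → return 324.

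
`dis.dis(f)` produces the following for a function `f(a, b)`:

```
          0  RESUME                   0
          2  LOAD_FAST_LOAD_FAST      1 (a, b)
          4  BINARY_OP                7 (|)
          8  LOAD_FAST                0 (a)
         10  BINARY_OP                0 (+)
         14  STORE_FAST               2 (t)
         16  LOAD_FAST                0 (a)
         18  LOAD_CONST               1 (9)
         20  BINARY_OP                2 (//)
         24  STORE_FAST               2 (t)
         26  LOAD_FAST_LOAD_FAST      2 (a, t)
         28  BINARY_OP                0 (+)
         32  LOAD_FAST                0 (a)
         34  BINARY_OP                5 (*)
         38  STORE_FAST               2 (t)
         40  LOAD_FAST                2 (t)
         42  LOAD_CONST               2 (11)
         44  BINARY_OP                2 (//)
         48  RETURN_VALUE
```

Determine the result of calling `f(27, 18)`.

LOAD_FAST_LOAD_FAST a,b → push 27,18. Stack: [27, 18]
BINARY_OP | → 27 | 18 = 27. Stack: [27]
LOAD_FAST a → push 27. Stack: [27, 27]
BINARY_OP + → 27 + 27 = 54. Stack: [54]
STORE_FAST t → t=54. Stack: []
LOAD_FAST a → push 27. Stack: [27]
LOAD_CONST → push 9. Stack: [27, 9]
BINARY_OP // → 27 // 9 = 3. Stack: [3]
STORE_FAST t → t=3. Stack: []
LOAD_FAST_LOAD_FAST a,t → push 27,3. Stack: [27, 3]
BINARY_OP + → 27 + 3 = 30. Stack: [30]
LOAD_FAST a → push 27. Stack: [30, 27]
BINARY_OP * → 30 * 27 = 810. Stack: [810]
STORE_FAST t → t=810. Stack: []
LOAD_FAST t → push 810. Stack: [810]
LOAD_CONST → push 11. Stack: [810, 11]
BINARY_OP // → 810 // 11 = 73. Stack: [73]
RETURN_VALUE → return 73.

73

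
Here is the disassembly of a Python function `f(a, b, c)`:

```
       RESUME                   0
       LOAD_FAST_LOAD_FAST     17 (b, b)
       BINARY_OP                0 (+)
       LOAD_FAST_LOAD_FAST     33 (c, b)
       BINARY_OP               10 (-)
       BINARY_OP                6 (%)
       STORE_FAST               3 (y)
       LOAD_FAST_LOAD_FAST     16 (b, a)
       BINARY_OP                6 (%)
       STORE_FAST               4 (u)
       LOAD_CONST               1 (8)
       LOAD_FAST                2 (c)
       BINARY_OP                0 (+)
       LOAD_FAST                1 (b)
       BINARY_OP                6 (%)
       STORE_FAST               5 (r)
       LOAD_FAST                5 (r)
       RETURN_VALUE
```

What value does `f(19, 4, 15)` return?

3

LOAD_FAST_LOAD_FAST b,b → push 4,4. Stack: [4, 4]
BINARY_OP + → 4 + 4 = 8. Stack: [8]
LOAD_FAST_LOAD_FAST c,b → push 15,4. Stack: [8, 15, 4]
BINARY_OP - → 15 - 4 = 11. Stack: [8, 11]
BINARY_OP % → 8 % 11 = 8. Stack: [8]
STORE_FAST y → y=8. Stack: []
LOAD_FAST_LOAD_FAST b,a → push 4,19. Stack: [4, 19]
BINARY_OP % → 4 % 19 = 4. Stack: [4]
STORE_FAST u → u=4. Stack: []
LOAD_CONST → push 8. Stack: [8]
LOAD_FAST c → push 15. Stack: [8, 15]
BINARY_OP + → 8 + 15 = 23. Stack: [23]
LOAD_FAST b → push 4. Stack: [23, 4]
BINARY_OP % → 23 % 4 = 3. Stack: [3]
STORE_FAST r → r=3. Stack: []
LOAD_FAST r → push 3. Stack: [3]
RETURN_VALUE → return 3.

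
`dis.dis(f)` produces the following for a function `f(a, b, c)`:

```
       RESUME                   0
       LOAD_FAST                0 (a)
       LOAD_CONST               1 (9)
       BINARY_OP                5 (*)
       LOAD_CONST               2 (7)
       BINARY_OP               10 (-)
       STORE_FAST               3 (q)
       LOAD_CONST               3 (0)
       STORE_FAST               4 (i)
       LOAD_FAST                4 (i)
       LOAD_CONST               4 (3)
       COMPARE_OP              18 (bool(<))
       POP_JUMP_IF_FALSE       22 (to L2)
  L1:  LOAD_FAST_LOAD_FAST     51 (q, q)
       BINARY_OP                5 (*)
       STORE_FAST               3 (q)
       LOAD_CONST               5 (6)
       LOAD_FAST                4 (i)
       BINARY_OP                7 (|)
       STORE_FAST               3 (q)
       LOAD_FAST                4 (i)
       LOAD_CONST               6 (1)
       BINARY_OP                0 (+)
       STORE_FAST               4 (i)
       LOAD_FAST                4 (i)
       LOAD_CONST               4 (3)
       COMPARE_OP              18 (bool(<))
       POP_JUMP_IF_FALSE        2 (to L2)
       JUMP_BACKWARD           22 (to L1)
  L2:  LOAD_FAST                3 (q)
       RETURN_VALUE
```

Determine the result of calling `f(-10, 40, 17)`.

LOAD_FAST a → push -10. Stack: [-10]
LOAD_CONST → push 9. Stack: [-10, 9]
BINARY_OP * → -10 * 9 = -90. Stack: [-90]
LOAD_CONST → push 7. Stack: [-90, 7]
BINARY_OP - → -90 - 7 = -97. Stack: [-97]
STORE_FAST q → q=-97. Stack: []
LOAD_CONST → push 0. Stack: [0]
STORE_FAST i → i=0. Stack: []
LOAD_FAST i → push 0. Stack: [0]
LOAD_CONST → push 3. Stack: [0, 3]
COMPARE_OP bool(<) → 0 vs 3 = True. Stack: [True]
POP_JUMP_IF_FALSE → pop True; no jump. Stack: []
LOAD_FAST_LOAD_FAST q,q → push -97,-97. Stack: [-97, -97]
BINARY_OP * → -97 * -97 = 9409. Stack: [9409]
STORE_FAST q → q=9409. Stack: []
LOAD_CONST → push 6. Stack: [6]
LOAD_FAST i → push 0. Stack: [6, 0]
BINARY_OP | → 6 | 0 = 6. Stack: [6]
STORE_FAST q → q=6. Stack: []
LOAD_FAST i → push 0. Stack: [0]
LOAD_CONST → push 1. Stack: [0, 1]
BINARY_OP + → 0 + 1 = 1. Stack: [1]
STORE_FAST i → i=1. Stack: []
LOAD_FAST i → push 1. Stack: [1]
LOAD_CONST → push 3. Stack: [1, 3]
COMPARE_OP bool(<) → 1 vs 3 = True. Stack: [True]
POP_JUMP_IF_FALSE → pop True; no jump. Stack: []
LOAD_FAST_LOAD_FAST q,q → push 6,6. Stack: [6, 6]
BINARY_OP * → 6 * 6 = 36. Stack: [36]
STORE_FAST q → q=36. Stack: []
LOAD_CONST → push 6. Stack: [6]
LOAD_FAST i → push 1. Stack: [6, 1]
BINARY_OP | → 6 | 1 = 7. Stack: [7]
STORE_FAST q → q=7. Stack: []
LOAD_FAST i → push 1. Stack: [1]
LOAD_CONST → push 1. Stack: [1, 1]
BINARY_OP + → 1 + 1 = 2. Stack: [2]
STORE_FAST i → i=2. Stack: []
LOAD_FAST i → push 2. Stack: [2]
LOAD_CONST → push 3. Stack: [2, 3]
COMPARE_OP bool(<) → 2 vs 3 = True. Stack: [True]
POP_JUMP_IF_FALSE → pop True; no jump. Stack: []
LOAD_FAST_LOAD_FAST q,q → push 7,7. Stack: [7, 7]
BINARY_OP * → 7 * 7 = 49. Stack: [49]
STORE_FAST q → q=49. Stack: []
LOAD_CONST → push 6. Stack: [6]
LOAD_FAST i → push 2. Stack: [6, 2]
BINARY_OP | → 6 | 2 = 6. Stack: [6]
STORE_FAST q → q=6. Stack: []
LOAD_FAST i → push 2. Stack: [2]
LOAD_CONST → push 1. Stack: [2, 1]
BINARY_OP + → 2 + 1 = 3. Stack: [3]
STORE_FAST i → i=3. Stack: []
LOAD_FAST i → push 3. Stack: [3]
LOAD_CONST → push 3. Stack: [3, 3]
COMPARE_OP bool(<) → 3 vs 3 = False. Stack: [False]
POP_JUMP_IF_FALSE → pop False; jump. Stack: []
LOAD_FAST q → push 6. Stack: [6]
RETURN_VALUE → return 6.

6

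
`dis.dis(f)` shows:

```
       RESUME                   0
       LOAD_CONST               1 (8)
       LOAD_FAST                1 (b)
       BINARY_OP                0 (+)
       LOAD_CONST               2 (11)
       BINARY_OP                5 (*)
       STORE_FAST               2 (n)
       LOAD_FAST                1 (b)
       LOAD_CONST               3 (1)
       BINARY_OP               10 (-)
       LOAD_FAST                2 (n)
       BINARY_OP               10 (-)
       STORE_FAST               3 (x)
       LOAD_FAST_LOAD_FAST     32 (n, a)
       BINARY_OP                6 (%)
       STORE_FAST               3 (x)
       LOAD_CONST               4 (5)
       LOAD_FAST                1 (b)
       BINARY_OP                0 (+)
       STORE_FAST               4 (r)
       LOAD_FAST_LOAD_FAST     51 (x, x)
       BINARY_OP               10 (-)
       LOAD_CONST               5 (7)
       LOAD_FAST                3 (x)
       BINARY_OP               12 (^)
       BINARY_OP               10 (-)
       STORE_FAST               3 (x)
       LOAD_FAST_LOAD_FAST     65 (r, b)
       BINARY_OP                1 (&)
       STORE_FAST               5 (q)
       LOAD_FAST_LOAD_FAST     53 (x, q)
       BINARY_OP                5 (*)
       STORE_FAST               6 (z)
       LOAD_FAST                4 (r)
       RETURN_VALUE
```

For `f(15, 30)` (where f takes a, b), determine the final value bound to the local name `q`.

LOAD_CONST → push 8. Stack: [8]
LOAD_FAST b → push 30. Stack: [8, 30]
BINARY_OP + → 8 + 30 = 38. Stack: [38]
LOAD_CONST → push 11. Stack: [38, 11]
BINARY_OP * → 38 * 11 = 418. Stack: [418]
STORE_FAST n → n=418. Stack: []
LOAD_FAST b → push 30. Stack: [30]
LOAD_CONST → push 1. Stack: [30, 1]
BINARY_OP - → 30 - 1 = 29. Stack: [29]
LOAD_FAST n → push 418. Stack: [29, 418]
BINARY_OP - → 29 - 418 = -389. Stack: [-389]
STORE_FAST x → x=-389. Stack: []
LOAD_FAST_LOAD_FAST n,a → push 418,15. Stack: [418, 15]
BINARY_OP % → 418 % 15 = 13. Stack: [13]
STORE_FAST x → x=13. Stack: []
LOAD_CONST → push 5. Stack: [5]
LOAD_FAST b → push 30. Stack: [5, 30]
BINARY_OP + → 5 + 30 = 35. Stack: [35]
STORE_FAST r → r=35. Stack: []
LOAD_FAST_LOAD_FAST x,x → push 13,13. Stack: [13, 13]
BINARY_OP - → 13 - 13 = 0. Stack: [0]
LOAD_CONST → push 7. Stack: [0, 7]
LOAD_FAST x → push 13. Stack: [0, 7, 13]
BINARY_OP ^ → 7 ^ 13 = 10. Stack: [0, 10]
BINARY_OP - → 0 - 10 = -10. Stack: [-10]
STORE_FAST x → x=-10. Stack: []
LOAD_FAST_LOAD_FAST r,b → push 35,30. Stack: [35, 30]
BINARY_OP & → 35 & 30 = 2. Stack: [2]
STORE_FAST q → q=2. Stack: []
LOAD_FAST_LOAD_FAST x,q → push -10,2. Stack: [-10, 2]
BINARY_OP * → -10 * 2 = -20. Stack: [-20]
STORE_FAST z → z=-20. Stack: []
LOAD_FAST r → push 35. Stack: [35]
RETURN_VALUE → return 35.

2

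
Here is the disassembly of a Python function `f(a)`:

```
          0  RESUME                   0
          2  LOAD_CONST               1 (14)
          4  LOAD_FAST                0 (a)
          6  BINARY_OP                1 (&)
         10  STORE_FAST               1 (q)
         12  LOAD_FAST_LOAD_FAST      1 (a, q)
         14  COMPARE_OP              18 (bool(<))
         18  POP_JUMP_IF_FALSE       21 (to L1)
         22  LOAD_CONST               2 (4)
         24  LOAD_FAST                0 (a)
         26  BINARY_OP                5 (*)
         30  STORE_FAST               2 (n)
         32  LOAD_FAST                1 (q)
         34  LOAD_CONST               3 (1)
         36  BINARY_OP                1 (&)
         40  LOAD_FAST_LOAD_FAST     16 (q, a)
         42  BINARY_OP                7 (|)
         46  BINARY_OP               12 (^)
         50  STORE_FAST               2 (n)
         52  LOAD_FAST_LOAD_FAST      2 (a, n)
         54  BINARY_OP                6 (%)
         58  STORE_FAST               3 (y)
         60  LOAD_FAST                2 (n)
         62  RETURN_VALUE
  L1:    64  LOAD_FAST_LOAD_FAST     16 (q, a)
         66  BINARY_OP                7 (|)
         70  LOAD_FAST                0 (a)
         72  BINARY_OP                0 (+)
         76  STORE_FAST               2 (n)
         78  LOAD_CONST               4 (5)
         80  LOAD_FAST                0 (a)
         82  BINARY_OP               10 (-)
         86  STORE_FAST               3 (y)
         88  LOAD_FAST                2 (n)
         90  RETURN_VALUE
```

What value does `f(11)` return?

LOAD_CONST → push 14. Stack: [14]
LOAD_FAST a → push 11. Stack: [14, 11]
BINARY_OP & → 14 & 11 = 10. Stack: [10]
STORE_FAST q → q=10. Stack: []
LOAD_FAST_LOAD_FAST a,q → push 11,10. Stack: [11, 10]
COMPARE_OP bool(<) → 11 vs 10 = False. Stack: [False]
POP_JUMP_IF_FALSE → pop False; jump. Stack: []
LOAD_FAST_LOAD_FAST q,a → push 10,11. Stack: [10, 11]
BINARY_OP | → 10 | 11 = 11. Stack: [11]
LOAD_FAST a → push 11. Stack: [11, 11]
BINARY_OP + → 11 + 11 = 22. Stack: [22]
STORE_FAST n → n=22. Stack: []
LOAD_CONST → push 5. Stack: [5]
LOAD_FAST a → push 11. Stack: [5, 11]
BINARY_OP - → 5 - 11 = -6. Stack: [-6]
STORE_FAST y → y=-6. Stack: []
LOAD_FAST n → push 22. Stack: [22]
RETURN_VALUE → return 22.

22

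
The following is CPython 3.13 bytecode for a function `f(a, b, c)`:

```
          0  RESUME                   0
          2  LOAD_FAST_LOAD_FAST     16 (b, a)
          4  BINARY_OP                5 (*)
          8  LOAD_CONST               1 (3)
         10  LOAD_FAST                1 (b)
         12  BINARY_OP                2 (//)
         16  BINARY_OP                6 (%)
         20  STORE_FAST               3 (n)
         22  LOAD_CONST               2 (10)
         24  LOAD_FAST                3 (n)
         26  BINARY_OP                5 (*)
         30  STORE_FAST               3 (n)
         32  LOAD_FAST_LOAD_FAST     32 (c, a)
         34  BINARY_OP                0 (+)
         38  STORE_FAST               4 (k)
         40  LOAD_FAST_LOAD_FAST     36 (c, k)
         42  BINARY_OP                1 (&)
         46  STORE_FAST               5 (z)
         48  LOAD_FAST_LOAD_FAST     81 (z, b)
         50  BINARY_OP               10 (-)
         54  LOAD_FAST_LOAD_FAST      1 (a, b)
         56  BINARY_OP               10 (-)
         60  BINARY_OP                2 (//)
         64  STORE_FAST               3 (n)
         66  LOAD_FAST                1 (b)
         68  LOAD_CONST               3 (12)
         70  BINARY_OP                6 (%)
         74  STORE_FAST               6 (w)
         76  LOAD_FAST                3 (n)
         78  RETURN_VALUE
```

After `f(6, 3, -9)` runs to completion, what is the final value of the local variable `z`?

LOAD_FAST_LOAD_FAST b,a → push 3,6. Stack: [3, 6]
BINARY_OP * → 3 * 6 = 18. Stack: [18]
LOAD_CONST → push 3. Stack: [18, 3]
LOAD_FAST b → push 3. Stack: [18, 3, 3]
BINARY_OP // → 3 // 3 = 1. Stack: [18, 1]
BINARY_OP % → 18 % 1 = 0. Stack: [0]
STORE_FAST n → n=0. Stack: []
LOAD_CONST → push 10. Stack: [10]
LOAD_FAST n → push 0. Stack: [10, 0]
BINARY_OP * → 10 * 0 = 0. Stack: [0]
STORE_FAST n → n=0. Stack: []
LOAD_FAST_LOAD_FAST c,a → push -9,6. Stack: [-9, 6]
BINARY_OP + → -9 + 6 = -3. Stack: [-3]
STORE_FAST k → k=-3. Stack: []
LOAD_FAST_LOAD_FAST c,k → push -9,-3. Stack: [-9, -3]
BINARY_OP & → -9 & -3 = -11. Stack: [-11]
STORE_FAST z → z=-11. Stack: []
LOAD_FAST_LOAD_FAST z,b → push -11,3. Stack: [-11, 3]
BINARY_OP - → -11 - 3 = -14. Stack: [-14]
LOAD_FAST_LOAD_FAST a,b → push 6,3. Stack: [-14, 6, 3]
BINARY_OP - → 6 - 3 = 3. Stack: [-14, 3]
BINARY_OP // → -14 // 3 = -5. Stack: [-5]
STORE_FAST n → n=-5. Stack: []
LOAD_FAST b → push 3. Stack: [3]
LOAD_CONST → push 12. Stack: [3, 12]
BINARY_OP % → 3 % 12 = 3. Stack: [3]
STORE_FAST w → w=3. Stack: []
LOAD_FAST n → push -5. Stack: [-5]
RETURN_VALUE → return -5.

-11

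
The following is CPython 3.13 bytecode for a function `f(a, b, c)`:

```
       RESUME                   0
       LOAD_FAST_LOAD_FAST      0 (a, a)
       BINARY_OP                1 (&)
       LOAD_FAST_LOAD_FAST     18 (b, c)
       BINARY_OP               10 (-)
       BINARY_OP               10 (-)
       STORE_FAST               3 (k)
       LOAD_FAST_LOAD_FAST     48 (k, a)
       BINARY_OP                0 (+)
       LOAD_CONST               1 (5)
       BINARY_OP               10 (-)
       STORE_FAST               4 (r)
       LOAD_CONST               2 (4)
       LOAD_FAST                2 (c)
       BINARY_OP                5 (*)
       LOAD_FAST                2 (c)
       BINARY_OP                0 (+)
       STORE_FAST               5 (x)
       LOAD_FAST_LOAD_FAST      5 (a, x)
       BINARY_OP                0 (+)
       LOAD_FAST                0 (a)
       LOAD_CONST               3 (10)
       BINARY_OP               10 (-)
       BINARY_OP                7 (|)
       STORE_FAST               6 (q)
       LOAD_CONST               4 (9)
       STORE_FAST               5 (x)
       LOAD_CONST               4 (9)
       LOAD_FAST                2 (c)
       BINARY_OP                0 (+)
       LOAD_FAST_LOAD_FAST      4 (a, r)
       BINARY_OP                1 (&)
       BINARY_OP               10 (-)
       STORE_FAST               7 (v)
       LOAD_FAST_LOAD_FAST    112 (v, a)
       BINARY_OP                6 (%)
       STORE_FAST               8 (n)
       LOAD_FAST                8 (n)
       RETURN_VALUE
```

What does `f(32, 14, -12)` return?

29

LOAD_FAST_LOAD_FAST a,a → push 32,32. Stack: [32, 32]
BINARY_OP & → 32 & 32 = 32. Stack: [32]
LOAD_FAST_LOAD_FAST b,c → push 14,-12. Stack: [32, 14, -12]
BINARY_OP - → 14 - -12 = 26. Stack: [32, 26]
BINARY_OP - → 32 - 26 = 6. Stack: [6]
STORE_FAST k → k=6. Stack: []
LOAD_FAST_LOAD_FAST k,a → push 6,32. Stack: [6, 32]
BINARY_OP + → 6 + 32 = 38. Stack: [38]
LOAD_CONST → push 5. Stack: [38, 5]
BINARY_OP - → 38 - 5 = 33. Stack: [33]
STORE_FAST r → r=33. Stack: []
LOAD_CONST → push 4. Stack: [4]
LOAD_FAST c → push -12. Stack: [4, -12]
BINARY_OP * → 4 * -12 = -48. Stack: [-48]
LOAD_FAST c → push -12. Stack: [-48, -12]
BINARY_OP + → -48 + -12 = -60. Stack: [-60]
STORE_FAST x → x=-60. Stack: []
LOAD_FAST_LOAD_FAST a,x → push 32,-60. Stack: [32, -60]
BINARY_OP + → 32 + -60 = -28. Stack: [-28]
LOAD_FAST a → push 32. Stack: [-28, 32]
LOAD_CONST → push 10. Stack: [-28, 32, 10]
BINARY_OP - → 32 - 10 = 22. Stack: [-28, 22]
BINARY_OP | → -28 | 22 = -10. Stack: [-10]
STORE_FAST q → q=-10. Stack: []
LOAD_CONST → push 9. Stack: [9]
STORE_FAST x → x=9. Stack: []
LOAD_CONST → push 9. Stack: [9]
LOAD_FAST c → push -12. Stack: [9, -12]
BINARY_OP + → 9 + -12 = -3. Stack: [-3]
LOAD_FAST_LOAD_FAST a,r → push 32,33. Stack: [-3, 32, 33]
BINARY_OP & → 32 & 33 = 32. Stack: [-3, 32]
BINARY_OP - → -3 - 32 = -35. Stack: [-35]
STORE_FAST v → v=-35. Stack: []
LOAD_FAST_LOAD_FAST v,a → push -35,32. Stack: [-35, 32]
BINARY_OP % → -35 % 32 = 29. Stack: [29]
STORE_FAST n → n=29. Stack: []
LOAD_FAST n → push 29. Stack: [29]
RETURN_VALUE → return 29.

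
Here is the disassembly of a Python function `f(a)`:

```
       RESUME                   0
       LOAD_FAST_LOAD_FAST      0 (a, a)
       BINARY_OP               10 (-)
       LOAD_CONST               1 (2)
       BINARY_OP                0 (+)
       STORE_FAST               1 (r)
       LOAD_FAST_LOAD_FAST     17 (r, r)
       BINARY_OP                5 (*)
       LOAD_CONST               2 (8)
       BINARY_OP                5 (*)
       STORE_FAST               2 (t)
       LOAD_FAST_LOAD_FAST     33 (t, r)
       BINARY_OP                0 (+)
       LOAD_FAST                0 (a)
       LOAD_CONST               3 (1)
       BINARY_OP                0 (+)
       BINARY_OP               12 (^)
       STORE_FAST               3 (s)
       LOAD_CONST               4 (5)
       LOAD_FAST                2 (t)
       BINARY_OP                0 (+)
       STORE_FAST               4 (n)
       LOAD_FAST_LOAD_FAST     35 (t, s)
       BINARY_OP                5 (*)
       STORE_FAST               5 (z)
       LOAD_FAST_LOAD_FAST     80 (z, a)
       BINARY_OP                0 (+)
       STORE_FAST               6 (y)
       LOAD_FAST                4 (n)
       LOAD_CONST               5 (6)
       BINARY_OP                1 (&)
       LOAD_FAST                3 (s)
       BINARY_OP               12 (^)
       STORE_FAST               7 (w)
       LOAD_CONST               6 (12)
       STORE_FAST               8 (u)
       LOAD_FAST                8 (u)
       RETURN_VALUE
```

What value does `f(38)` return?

LOAD_FAST_LOAD_FAST a,a → push 38,38. Stack: [38, 38]
BINARY_OP - → 38 - 38 = 0. Stack: [0]
LOAD_CONST → push 2. Stack: [0, 2]
BINARY_OP + → 0 + 2 = 2. Stack: [2]
STORE_FAST r → r=2. Stack: []
LOAD_FAST_LOAD_FAST r,r → push 2,2. Stack: [2, 2]
BINARY_OP * → 2 * 2 = 4. Stack: [4]
LOAD_CONST → push 8. Stack: [4, 8]
BINARY_OP * → 4 * 8 = 32. Stack: [32]
STORE_FAST t → t=32. Stack: []
LOAD_FAST_LOAD_FAST t,r → push 32,2. Stack: [32, 2]
BINARY_OP + → 32 + 2 = 34. Stack: [34]
LOAD_FAST a → push 38. Stack: [34, 38]
LOAD_CONST → push 1. Stack: [34, 38, 1]
BINARY_OP + → 38 + 1 = 39. Stack: [34, 39]
BINARY_OP ^ → 34 ^ 39 = 5. Stack: [5]
STORE_FAST s → s=5. Stack: []
LOAD_CONST → push 5. Stack: [5]
LOAD_FAST t → push 32. Stack: [5, 32]
BINARY_OP + → 5 + 32 = 37. Stack: [37]
STORE_FAST n → n=37. Stack: []
LOAD_FAST_LOAD_FAST t,s → push 32,5. Stack: [32, 5]
BINARY_OP * → 32 * 5 = 160. Stack: [160]
STORE_FAST z → z=160. Stack: []
LOAD_FAST_LOAD_FAST z,a → push 160,38. Stack: [160, 38]
BINARY_OP + → 160 + 38 = 198. Stack: [198]
STORE_FAST y → y=198. Stack: []
LOAD_FAST n → push 37. Stack: [37]
LOAD_CONST → push 6. Stack: [37, 6]
BINARY_OP & → 37 & 6 = 4. Stack: [4]
LOAD_FAST s → push 5. Stack: [4, 5]
BINARY_OP ^ → 4 ^ 5 = 1. Stack: [1]
STORE_FAST w → w=1. Stack: []
LOAD_CONST → push 12. Stack: [12]
STORE_FAST u → u=12. Stack: []
LOAD_FAST u → push 12. Stack: [12]
RETURN_VALUE → return 12.

12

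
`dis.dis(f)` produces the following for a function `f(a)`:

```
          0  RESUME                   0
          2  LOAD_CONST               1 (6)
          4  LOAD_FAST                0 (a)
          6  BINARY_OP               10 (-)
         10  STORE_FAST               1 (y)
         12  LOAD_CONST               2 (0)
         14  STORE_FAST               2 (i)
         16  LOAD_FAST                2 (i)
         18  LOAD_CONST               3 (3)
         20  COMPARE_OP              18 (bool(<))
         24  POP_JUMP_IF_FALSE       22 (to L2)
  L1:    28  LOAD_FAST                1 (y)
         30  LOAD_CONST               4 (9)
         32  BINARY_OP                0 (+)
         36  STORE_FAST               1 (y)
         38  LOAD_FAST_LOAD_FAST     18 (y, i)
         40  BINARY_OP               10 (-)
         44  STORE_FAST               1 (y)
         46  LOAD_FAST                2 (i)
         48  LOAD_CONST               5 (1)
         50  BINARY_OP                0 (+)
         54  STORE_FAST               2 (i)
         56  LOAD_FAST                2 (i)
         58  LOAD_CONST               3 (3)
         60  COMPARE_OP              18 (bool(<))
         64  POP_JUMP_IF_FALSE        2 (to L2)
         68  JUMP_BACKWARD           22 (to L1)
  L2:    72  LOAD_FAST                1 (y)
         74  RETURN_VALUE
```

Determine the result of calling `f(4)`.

LOAD_CONST → push 6. Stack: [6]
LOAD_FAST a → push 4. Stack: [6, 4]
BINARY_OP - → 6 - 4 = 2. Stack: [2]
STORE_FAST y → y=2. Stack: []
LOAD_CONST → push 0. Stack: [0]
STORE_FAST i → i=0. Stack: []
LOAD_FAST i → push 0. Stack: [0]
LOAD_CONST → push 3. Stack: [0, 3]
COMPARE_OP bool(<) → 0 vs 3 = True. Stack: [True]
POP_JUMP_IF_FALSE → pop True; no jump. Stack: []
LOAD_FAST y → push 2. Stack: [2]
LOAD_CONST → push 9. Stack: [2, 9]
BINARY_OP + → 2 + 9 = 11. Stack: [11]
STORE_FAST y → y=11. Stack: []
LOAD_FAST_LOAD_FAST y,i → push 11,0. Stack: [11, 0]
BINARY_OP - → 11 - 0 = 11. Stack: [11]
STORE_FAST y → y=11. Stack: []
LOAD_FAST i → push 0. Stack: [0]
LOAD_CONST → push 1. Stack: [0, 1]
BINARY_OP + → 0 + 1 = 1. Stack: [1]
STORE_FAST i → i=1. Stack: []
LOAD_FAST i → push 1. Stack: [1]
LOAD_CONST → push 3. Stack: [1, 3]
COMPARE_OP bool(<) → 1 vs 3 = True. Stack: [True]
POP_JUMP_IF_FALSE → pop True; no jump. Stack: []
LOAD_FAST y → push 11. Stack: [11]
LOAD_CONST → push 9. Stack: [11, 9]
BINARY_OP + → 11 + 9 = 20. Stack: [20]
STORE_FAST y → y=20. Stack: []
LOAD_FAST_LOAD_FAST y,i → push 20,1. Stack: [20, 1]
BINARY_OP - → 20 - 1 = 19. Stack: [19]
STORE_FAST y → y=19. Stack: []
LOAD_FAST i → push 1. Stack: [1]
LOAD_CONST → push 1. Stack: [1, 1]
BINARY_OP + → 1 + 1 = 2. Stack: [2]
STORE_FAST i → i=2. Stack: []
LOAD_FAST i → push 2. Stack: [2]
LOAD_CONST → push 3. Stack: [2, 3]
COMPARE_OP bool(<) → 2 vs 3 = True. Stack: [True]
POP_JUMP_IF_FALSE → pop True; no jump. Stack: []
LOAD_FAST y → push 19. Stack: [19]
LOAD_CONST → push 9. Stack: [19, 9]
BINARY_OP + → 19 + 9 = 28. Stack: [28]
STORE_FAST y → y=28. Stack: []
LOAD_FAST_LOAD_FAST y,i → push 28,2. Stack: [28, 2]
BINARY_OP - → 28 - 2 = 26. Stack: [26]
STORE_FAST y → y=26. Stack: []
LOAD_FAST i → push 2. Stack: [2]
LOAD_CONST → push 1. Stack: [2, 1]
BINARY_OP + → 2 + 1 = 3. Stack: [3]
STORE_FAST i → i=3. Stack: []
LOAD_FAST i → push 3. Stack: [3]
LOAD_CONST → push 3. Stack: [3, 3]
COMPARE_OP bool(<) → 3 vs 3 = False. Stack: [False]
POP_JUMP_IF_FALSE → pop False; jump. Stack: []
LOAD_FAST y → push 26. Stack: [26]
RETURN_VALUE → return 26.

26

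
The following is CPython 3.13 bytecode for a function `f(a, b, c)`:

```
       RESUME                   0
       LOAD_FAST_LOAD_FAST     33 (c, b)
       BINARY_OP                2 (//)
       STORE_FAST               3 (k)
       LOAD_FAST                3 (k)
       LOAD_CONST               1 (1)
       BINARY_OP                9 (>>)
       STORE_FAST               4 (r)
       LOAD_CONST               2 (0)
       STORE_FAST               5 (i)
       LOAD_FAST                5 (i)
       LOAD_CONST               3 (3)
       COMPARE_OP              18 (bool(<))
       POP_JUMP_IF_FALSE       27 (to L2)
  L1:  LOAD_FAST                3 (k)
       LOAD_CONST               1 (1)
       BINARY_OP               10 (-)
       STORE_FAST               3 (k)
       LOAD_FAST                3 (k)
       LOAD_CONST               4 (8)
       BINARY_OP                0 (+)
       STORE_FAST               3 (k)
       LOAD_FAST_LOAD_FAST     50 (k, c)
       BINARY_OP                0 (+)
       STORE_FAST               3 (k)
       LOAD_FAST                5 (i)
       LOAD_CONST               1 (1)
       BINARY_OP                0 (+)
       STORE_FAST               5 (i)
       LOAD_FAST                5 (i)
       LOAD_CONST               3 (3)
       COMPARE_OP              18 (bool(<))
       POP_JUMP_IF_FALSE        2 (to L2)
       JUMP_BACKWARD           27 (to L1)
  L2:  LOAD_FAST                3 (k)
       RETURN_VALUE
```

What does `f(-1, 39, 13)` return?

60

LOAD_FAST_LOAD_FAST c,b → push 13,39
BINARY_OP // → 13 // 39 = 0
STORE_FAST k → k=0
LOAD_FAST k → push 0
LOAD_CONST → push 1
BINARY_OP >> → 0 >> 1 = 0
STORE_FAST r → r=0
LOAD_CONST → push 0
STORE_FAST i → i=0
LOAD_FAST i → push 0
LOAD_CONST → push 3
COMPARE_OP bool(<) → 0 vs 3 = True
POP_JUMP_IF_FALSE → pop True; no jump
LOAD_FAST k → push 0
LOAD_CONST → push 1
BINARY_OP - → 0 - 1 = -1
STORE_FAST k → k=-1
LOAD_FAST k → push -1
LOAD_CONST → push 8
BINARY_OP + → -1 + 8 = 7
STORE_FAST k → k=7
LOAD_FAST_LOAD_FAST k,c → push 7,13
BINARY_OP + → 7 + 13 = 20
STORE_FAST k → k=20
LOAD_FAST i → push 0
LOAD_CONST → push 1
BINARY_OP + → 0 + 1 = 1
STORE_FAST i → i=1
LOAD_FAST i → push 1
LOAD_CONST → push 3
COMPARE_OP bool(<) → 1 vs 3 = True
POP_JUMP_IF_FALSE → pop True; no jump
LOAD_FAST k → push 20
LOAD_CONST → push 1
BINARY_OP - → 20 - 1 = 19
STORE_FAST k → k=19
LOAD_FAST k → push 19
LOAD_CONST → push 8
BINARY_OP + → 19 + 8 = 27
STORE_FAST k → k=27
LOAD_FAST_LOAD_FAST k,c → push 27,13
BINARY_OP + → 27 + 13 = 40
STORE_FAST k → k=40
LOAD_FAST i → push 1
LOAD_CONST → push 1
BINARY_OP + → 1 + 1 = 2
STORE_FAST i → i=2
LOAD_FAST i → push 2
LOAD_CONST → push 3
COMPARE_OP bool(<) → 2 vs 3 = True
POP_JUMP_IF_FALSE → pop True; no jump
LOAD_FAST k → push 40
LOAD_CONST → push 1
BINARY_OP - → 40 - 1 = 39
STORE_FAST k → k=39
LOAD_FAST k → push 39
LOAD_CONST → push 8
BINARY_OP + → 39 + 8 = 47
STORE_FAST k → k=47
LOAD_FAST_LOAD_FAST k,c → push 47,13
BINARY_OP + → 47 + 13 = 60
STORE_FAST k → k=60
LOAD_FAST i → push 2
LOAD_CONST → push 1
BINARY_OP + → 2 + 1 = 3
STORE_FAST i → i=3
LOAD_FAST i → push 3
LOAD_CONST → push 3
COMPARE_OP bool(<) → 3 vs 3 = False
POP_JUMP_IF_FALSE → pop False; jump
LOAD_FAST k → push 60
RETURN_VALUE → return 60.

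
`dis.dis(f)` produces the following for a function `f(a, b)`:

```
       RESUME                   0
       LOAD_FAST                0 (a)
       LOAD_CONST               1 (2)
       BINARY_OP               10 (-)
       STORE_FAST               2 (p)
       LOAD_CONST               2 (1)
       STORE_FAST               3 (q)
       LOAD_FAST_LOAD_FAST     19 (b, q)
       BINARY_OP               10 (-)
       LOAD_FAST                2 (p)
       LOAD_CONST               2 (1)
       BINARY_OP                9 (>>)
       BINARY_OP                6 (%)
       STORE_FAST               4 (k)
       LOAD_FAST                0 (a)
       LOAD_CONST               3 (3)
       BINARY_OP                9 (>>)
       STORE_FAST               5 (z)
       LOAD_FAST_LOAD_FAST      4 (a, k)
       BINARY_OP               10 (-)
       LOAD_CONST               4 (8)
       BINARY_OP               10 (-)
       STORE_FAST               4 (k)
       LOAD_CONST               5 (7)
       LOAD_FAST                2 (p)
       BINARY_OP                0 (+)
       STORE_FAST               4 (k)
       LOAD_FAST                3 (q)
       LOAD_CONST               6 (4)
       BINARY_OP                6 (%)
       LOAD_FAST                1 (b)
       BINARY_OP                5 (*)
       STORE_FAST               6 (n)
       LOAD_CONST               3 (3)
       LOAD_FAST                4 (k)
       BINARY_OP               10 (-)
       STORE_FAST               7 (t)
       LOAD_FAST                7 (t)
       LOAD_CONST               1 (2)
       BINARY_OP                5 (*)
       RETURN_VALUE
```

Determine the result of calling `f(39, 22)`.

LOAD_FAST a → push 39. Stack: [39]
LOAD_CONST → push 2. Stack: [39, 2]
BINARY_OP - → 39 - 2 = 37. Stack: [37]
STORE_FAST p → p=37. Stack: []
LOAD_CONST → push 1. Stack: [1]
STORE_FAST q → q=1. Stack: []
LOAD_FAST_LOAD_FAST b,q → push 22,1. Stack: [22, 1]
BINARY_OP - → 22 - 1 = 21. Stack: [21]
LOAD_FAST p → push 37. Stack: [21, 37]
LOAD_CONST → push 1. Stack: [21, 37, 1]
BINARY_OP >> → 37 >> 1 = 18. Stack: [21, 18]
BINARY_OP % → 21 % 18 = 3. Stack: [3]
STORE_FAST k → k=3. Stack: []
LOAD_FAST a → push 39. Stack: [39]
LOAD_CONST → push 3. Stack: [39, 3]
BINARY_OP >> → 39 >> 3 = 4. Stack: [4]
STORE_FAST z → z=4. Stack: []
LOAD_FAST_LOAD_FAST a,k → push 39,3. Stack: [39, 3]
BINARY_OP - → 39 - 3 = 36. Stack: [36]
LOAD_CONST → push 8. Stack: [36, 8]
BINARY_OP - → 36 - 8 = 28. Stack: [28]
STORE_FAST k → k=28. Stack: []
LOAD_CONST → push 7. Stack: [7]
LOAD_FAST p → push 37. Stack: [7, 37]
BINARY_OP + → 7 + 37 = 44. Stack: [44]
STORE_FAST k → k=44. Stack: []
LOAD_FAST q → push 1. Stack: [1]
LOAD_CONST → push 4. Stack: [1, 4]
BINARY_OP % → 1 % 4 = 1. Stack: [1]
LOAD_FAST b → push 22. Stack: [1, 22]
BINARY_OP * → 1 * 22 = 22. Stack: [22]
STORE_FAST n → n=22. Stack: []
LOAD_CONST → push 3. Stack: [3]
LOAD_FAST k → push 44. Stack: [3, 44]
BINARY_OP - → 3 - 44 = -41. Stack: [-41]
STORE_FAST t → t=-41. Stack: []
LOAD_FAST t → push -41. Stack: [-41]
LOAD_CONST → push 2. Stack: [-41, 2]
BINARY_OP * → -41 * 2 = -82. Stack: [-82]
RETURN_VALUE → return -82.

-82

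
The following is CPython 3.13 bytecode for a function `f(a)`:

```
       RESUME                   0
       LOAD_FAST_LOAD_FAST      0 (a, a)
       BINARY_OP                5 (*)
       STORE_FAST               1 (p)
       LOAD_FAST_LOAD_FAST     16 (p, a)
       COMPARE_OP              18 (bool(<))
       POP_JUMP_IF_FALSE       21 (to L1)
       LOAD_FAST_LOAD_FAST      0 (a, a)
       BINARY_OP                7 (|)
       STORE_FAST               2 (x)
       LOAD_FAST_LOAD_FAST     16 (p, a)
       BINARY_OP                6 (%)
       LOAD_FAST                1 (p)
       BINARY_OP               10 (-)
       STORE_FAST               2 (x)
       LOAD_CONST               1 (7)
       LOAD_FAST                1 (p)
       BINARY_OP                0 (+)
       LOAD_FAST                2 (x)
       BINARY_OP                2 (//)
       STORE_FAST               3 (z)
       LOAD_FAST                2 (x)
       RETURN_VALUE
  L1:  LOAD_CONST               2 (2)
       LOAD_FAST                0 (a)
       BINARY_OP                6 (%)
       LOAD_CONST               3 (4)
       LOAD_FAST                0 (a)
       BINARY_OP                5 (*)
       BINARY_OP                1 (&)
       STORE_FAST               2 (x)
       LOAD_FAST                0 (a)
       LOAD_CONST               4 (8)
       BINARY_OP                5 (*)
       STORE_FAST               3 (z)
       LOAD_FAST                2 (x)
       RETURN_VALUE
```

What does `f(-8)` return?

LOAD_FAST_LOAD_FAST a,a → push -8,-8. Stack: [-8, -8]
BINARY_OP * → -8 * -8 = 64. Stack: [64]
STORE_FAST p → p=64. Stack: []
LOAD_FAST_LOAD_FAST p,a → push 64,-8. Stack: [64, -8]
COMPARE_OP bool(<) → 64 vs -8 = False. Stack: [False]
POP_JUMP_IF_FALSE → pop False; jump. Stack: []
LOAD_CONST → push 2. Stack: [2]
LOAD_FAST a → push -8. Stack: [2, -8]
BINARY_OP % → 2 % -8 = -6. Stack: [-6]
LOAD_CONST → push 4. Stack: [-6, 4]
LOAD_FAST a → push -8. Stack: [-6, 4, -8]
BINARY_OP * → 4 * -8 = -32. Stack: [-6, -32]
BINARY_OP & → -6 & -32 = -32. Stack: [-32]
STORE_FAST x → x=-32. Stack: []
LOAD_FAST a → push -8. Stack: [-8]
LOAD_CONST → push 8. Stack: [-8, 8]
BINARY_OP * → -8 * 8 = -64. Stack: [-64]
STORE_FAST z → z=-64. Stack: []
LOAD_FAST x → push -32. Stack: [-32]
RETURN_VALUE → return -32.

-32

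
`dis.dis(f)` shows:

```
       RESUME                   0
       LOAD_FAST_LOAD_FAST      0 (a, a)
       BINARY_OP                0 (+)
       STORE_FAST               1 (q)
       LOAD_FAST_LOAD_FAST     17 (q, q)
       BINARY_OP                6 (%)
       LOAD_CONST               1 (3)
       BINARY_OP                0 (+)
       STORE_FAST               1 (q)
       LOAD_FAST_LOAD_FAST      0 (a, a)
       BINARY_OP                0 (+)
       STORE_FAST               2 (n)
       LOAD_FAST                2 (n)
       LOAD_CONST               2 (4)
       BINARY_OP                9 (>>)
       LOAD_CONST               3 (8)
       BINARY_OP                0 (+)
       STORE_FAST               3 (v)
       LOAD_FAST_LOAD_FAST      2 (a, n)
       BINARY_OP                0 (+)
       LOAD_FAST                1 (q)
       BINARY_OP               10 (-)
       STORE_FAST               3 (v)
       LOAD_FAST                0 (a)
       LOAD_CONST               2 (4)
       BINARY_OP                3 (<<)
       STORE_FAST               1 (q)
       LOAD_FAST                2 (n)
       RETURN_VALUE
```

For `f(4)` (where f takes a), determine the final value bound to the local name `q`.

LOAD_FAST_LOAD_FAST a,a → push 4,4. Stack: [4, 4]
BINARY_OP + → 4 + 4 = 8. Stack: [8]
STORE_FAST q → q=8. Stack: []
LOAD_FAST_LOAD_FAST q,q → push 8,8. Stack: [8, 8]
BINARY_OP % → 8 % 8 = 0. Stack: [0]
LOAD_CONST → push 3. Stack: [0, 3]
BINARY_OP + → 0 + 3 = 3. Stack: [3]
STORE_FAST q → q=3. Stack: []
LOAD_FAST_LOAD_FAST a,a → push 4,4. Stack: [4, 4]
BINARY_OP + → 4 + 4 = 8. Stack: [8]
STORE_FAST n → n=8. Stack: []
LOAD_FAST n → push 8. Stack: [8]
LOAD_CONST → push 4. Stack: [8, 4]
BINARY_OP >> → 8 >> 4 = 0. Stack: [0]
LOAD_CONST → push 8. Stack: [0, 8]
BINARY_OP + → 0 + 8 = 8. Stack: [8]
STORE_FAST v → v=8. Stack: []
LOAD_FAST_LOAD_FAST a,n → push 4,8. Stack: [4, 8]
BINARY_OP + → 4 + 8 = 12. Stack: [12]
LOAD_FAST q → push 3. Stack: [12, 3]
BINARY_OP - → 12 - 3 = 9. Stack: [9]
STORE_FAST v → v=9. Stack: []
LOAD_FAST a → push 4. Stack: [4]
LOAD_CONST → push 4. Stack: [4, 4]
BINARY_OP << → 4 << 4 = 64. Stack: [64]
STORE_FAST q → q=64. Stack: []
LOAD_FAST n → push 8. Stack: [8]
RETURN_VALUE → return 8.

64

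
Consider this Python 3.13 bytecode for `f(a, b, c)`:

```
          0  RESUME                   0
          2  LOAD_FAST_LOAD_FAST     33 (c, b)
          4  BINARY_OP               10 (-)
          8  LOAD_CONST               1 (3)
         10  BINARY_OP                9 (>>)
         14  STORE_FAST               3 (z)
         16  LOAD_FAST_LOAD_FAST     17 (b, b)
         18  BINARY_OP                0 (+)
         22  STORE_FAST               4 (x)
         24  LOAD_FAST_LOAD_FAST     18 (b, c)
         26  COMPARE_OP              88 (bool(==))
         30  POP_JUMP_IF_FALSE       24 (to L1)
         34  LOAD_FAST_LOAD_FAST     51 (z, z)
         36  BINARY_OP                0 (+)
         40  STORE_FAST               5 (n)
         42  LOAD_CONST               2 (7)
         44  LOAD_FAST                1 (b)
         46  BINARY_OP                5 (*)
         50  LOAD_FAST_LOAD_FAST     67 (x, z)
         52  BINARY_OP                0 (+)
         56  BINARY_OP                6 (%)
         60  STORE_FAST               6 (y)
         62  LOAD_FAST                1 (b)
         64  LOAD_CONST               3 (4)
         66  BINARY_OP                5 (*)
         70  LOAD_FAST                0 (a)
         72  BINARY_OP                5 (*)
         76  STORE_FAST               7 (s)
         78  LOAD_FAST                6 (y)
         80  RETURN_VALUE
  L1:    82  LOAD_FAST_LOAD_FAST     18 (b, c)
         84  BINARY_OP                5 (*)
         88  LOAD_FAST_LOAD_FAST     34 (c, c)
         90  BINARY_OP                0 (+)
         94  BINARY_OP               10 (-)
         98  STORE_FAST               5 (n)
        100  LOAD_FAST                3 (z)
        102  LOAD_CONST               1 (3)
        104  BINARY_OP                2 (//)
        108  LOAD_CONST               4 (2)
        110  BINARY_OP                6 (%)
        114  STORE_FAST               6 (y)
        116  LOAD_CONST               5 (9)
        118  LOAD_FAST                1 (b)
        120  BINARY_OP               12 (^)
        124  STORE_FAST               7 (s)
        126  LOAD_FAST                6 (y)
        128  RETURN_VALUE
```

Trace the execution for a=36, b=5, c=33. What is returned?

1

LOAD_FAST_LOAD_FAST c,b → push 33,5. Stack: [33, 5]
BINARY_OP - → 33 - 5 = 28. Stack: [28]
LOAD_CONST → push 3. Stack: [28, 3]
BINARY_OP >> → 28 >> 3 = 3. Stack: [3]
STORE_FAST z → z=3. Stack: []
LOAD_FAST_LOAD_FAST b,b → push 5,5. Stack: [5, 5]
BINARY_OP + → 5 + 5 = 10. Stack: [10]
STORE_FAST x → x=10. Stack: []
LOAD_FAST_LOAD_FAST b,c → push 5,33. Stack: [5, 33]
COMPARE_OP bool(==) → 5 vs 33 = False. Stack: [False]
POP_JUMP_IF_FALSE → pop False; jump. Stack: []
LOAD_FAST_LOAD_FAST b,c → push 5,33. Stack: [5, 33]
BINARY_OP * → 5 * 33 = 165. Stack: [165]
LOAD_FAST_LOAD_FAST c,c → push 33,33. Stack: [165, 33, 33]
BINARY_OP + → 33 + 33 = 66. Stack: [165, 66]
BINARY_OP - → 165 - 66 = 99. Stack: [99]
STORE_FAST n → n=99. Stack: []
LOAD_FAST z → push 3. Stack: [3]
LOAD_CONST → push 3. Stack: [3, 3]
BINARY_OP // → 3 // 3 = 1. Stack: [1]
LOAD_CONST → push 2. Stack: [1, 2]
BINARY_OP % → 1 % 2 = 1. Stack: [1]
STORE_FAST y → y=1. Stack: []
LOAD_CONST → push 9. Stack: [9]
LOAD_FAST b → push 5. Stack: [9, 5]
BINARY_OP ^ → 9 ^ 5 = 12. Stack: [12]
STORE_FAST s → s=12. Stack: []
LOAD_FAST y → push 1. Stack: [1]
RETURN_VALUE → return 1.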